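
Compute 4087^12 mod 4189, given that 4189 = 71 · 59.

2464

Mod 71: 4087 ≡ 40; 40^12 ≡ 50 (mod 71).
Mod 59: 4087 ≡ 16; 16^12 ≡ 45 (mod 59).
Combine by CRT: x ≡ 50 (mod 71), x ≡ 45 (mod 59) ⇒ x ≡ 2464 (mod 4189).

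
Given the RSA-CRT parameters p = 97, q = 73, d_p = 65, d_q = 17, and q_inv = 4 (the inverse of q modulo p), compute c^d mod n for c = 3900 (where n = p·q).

m₁ = c^(d_p) mod p: c ≡ 20 (mod 97), and 20^65 mod 97 = 20.
m₂ = c^(d_q) mod q: c ≡ 31 (mod 73), and 31^17 mod 73 = 58.
h = q_inv·(m₁ − m₂) mod p = 4·(20 − 58) mod 97 = 42.
m = m₂ + h·q = 58 + 42·73 = 3124.

3124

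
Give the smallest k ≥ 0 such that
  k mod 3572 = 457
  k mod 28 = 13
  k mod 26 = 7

gcd(3572, 28) = 4 and 4 | (13 − 457), so the pair is consistent; merging gives k ≡ 7601 (mod 25004), where 25004 = lcm(3572, 28).
gcd(25004, 26) = 2 and 2 | (7 − 7601), so the pair is consistent; merging gives k ≡ 257641 (mod 325052), where 325052 = lcm(25004, 26).
The solution is unique modulo lcm(3572, 28, 26) = 325052.

257641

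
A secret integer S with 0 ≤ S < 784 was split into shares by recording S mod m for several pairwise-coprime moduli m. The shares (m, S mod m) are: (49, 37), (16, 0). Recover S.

576

Combine the congruences pairwise.
From S ≡ 37 (mod 49) write S = 37 + 49t. Substituting into S ≡ 0 (mod 16) gives 49t ≡ 11 (mod 16), and since 1⁻¹ ≡ 1 (mod 16), t ≡ 11. Hence S ≡ 37 + 49·11 = 576 (mod 784).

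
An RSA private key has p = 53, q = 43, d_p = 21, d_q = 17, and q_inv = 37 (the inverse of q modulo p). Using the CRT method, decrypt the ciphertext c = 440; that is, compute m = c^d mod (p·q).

95

m₁ = c^(d_p) mod p: c ≡ 16 (mod 53), and 16^21 mod 53 = 42.
m₂ = c^(d_q) mod q: c ≡ 10 (mod 43), and 10^17 mod 43 = 9.
h = q_inv·(m₁ − m₂) mod p = 37·(42 − 9) mod 53 = 2.
m = m₂ + h·q = 9 + 2·43 = 95.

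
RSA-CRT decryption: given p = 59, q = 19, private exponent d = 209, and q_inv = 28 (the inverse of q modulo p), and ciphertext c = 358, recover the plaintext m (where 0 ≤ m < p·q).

d_p = d mod (p−1) = 209 mod 58 = 35; d_q = d mod (q−1) = 11.
m₁ = c^(d_p) mod p: c ≡ 4 (mod 59), and 4^35 mod 59 = 25.
m₂ = c^(d_q) mod q: c ≡ 16 (mod 19), and 16^11 mod 19 = 9.
h = q_inv·(m₁ − m₂) mod p = 28·(25 − 9) mod 59 = 35.
m = m₂ + h·q = 9 + 35·19 = 674.

674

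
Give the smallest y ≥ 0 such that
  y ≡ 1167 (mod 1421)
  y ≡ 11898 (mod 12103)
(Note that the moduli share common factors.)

gcd(1421, 12103) = 49 and 49 | (11898 − 1167), so the pair is consistent; merging gives y ≡ 326576 (mod 350987), where 350987 = lcm(1421, 12103).
The solution is unique modulo lcm(1421, 12103) = 350987.

326576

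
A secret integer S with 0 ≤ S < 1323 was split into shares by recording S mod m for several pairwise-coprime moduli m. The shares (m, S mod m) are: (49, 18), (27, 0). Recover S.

Combine the congruences pairwise.
From S ≡ 18 (mod 49) write S = 18 + 49t. Substituting into S ≡ 0 (mod 27) gives 49t ≡ 9 (mod 27), and since 22⁻¹ ≡ 16 (mod 27), t ≡ 9. Hence S ≡ 18 + 49·9 = 459 (mod 1323).

459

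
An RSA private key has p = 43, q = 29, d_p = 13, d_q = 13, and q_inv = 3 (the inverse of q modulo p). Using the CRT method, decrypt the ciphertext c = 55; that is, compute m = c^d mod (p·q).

648

m₁ = c^(d_p) mod p: c ≡ 12 (mod 43), and 12^13 mod 43 = 3.
m₂ = c^(d_q) mod q: c ≡ 26 (mod 29), and 26^13 mod 29 = 10.
h = q_inv·(m₁ − m₂) mod p = 3·(3 − 10) mod 43 = 22.
m = m₂ + h·q = 10 + 22·29 = 648.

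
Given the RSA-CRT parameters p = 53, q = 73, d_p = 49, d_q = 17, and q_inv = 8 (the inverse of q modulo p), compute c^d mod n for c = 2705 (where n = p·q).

m₁ = c^(d_p) mod p: c ≡ 2 (mod 53), and 2^49 mod 53 = 20.
m₂ = c^(d_q) mod q: c ≡ 4 (mod 73), and 4^17 mod 73 = 55.
h = q_inv·(m₁ − m₂) mod p = 8·(20 − 55) mod 53 = 38.
m = m₂ + h·q = 55 + 38·73 = 2829.

2829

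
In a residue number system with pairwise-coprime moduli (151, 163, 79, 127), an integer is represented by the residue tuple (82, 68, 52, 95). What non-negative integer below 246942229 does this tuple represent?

Combine the congruences pairwise.
From x ≡ 82 (mod 151) write x = 82 + 151t. Substituting into x ≡ 68 (mod 163) gives 151t ≡ 149 (mod 163), and since 151⁻¹ ≡ 95 (mod 163), t ≡ 137. Hence x ≡ 82 + 151·137 = 20769 (mod 24613).
From x ≡ 20769 (mod 24613) write x = 20769 + 24613t. Substituting into x ≡ 52 (mod 79) gives 24613t ≡ 60 (mod 79), and since 44⁻¹ ≡ 9 (mod 79), t ≡ 66. Hence x ≡ 20769 + 24613·66 = 1645227 (mod 1944427).
From x ≡ 1645227 (mod 1944427) write x = 1645227 + 1944427t. Substituting into x ≡ 95 (mod 127) gives 1944427t ≡ 26 (mod 127), and since 57⁻¹ ≡ 78 (mod 127), t ≡ 123. Hence x ≡ 1645227 + 1944427·123 = 240809748 (mod 246942229).

240809748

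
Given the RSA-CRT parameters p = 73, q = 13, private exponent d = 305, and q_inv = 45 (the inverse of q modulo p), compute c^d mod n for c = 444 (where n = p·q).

669

d_p = d mod (p−1) = 305 mod 72 = 17; d_q = d mod (q−1) = 5.
m₁ = c^(d_p) mod p: c ≡ 6 (mod 73), and 6^17 mod 73 = 12.
m₂ = c^(d_q) mod q: c ≡ 2 (mod 13), and 2^5 mod 13 = 6.
h = q_inv·(m₁ − m₂) mod p = 45·(12 − 6) mod 73 = 51.
m = m₂ + h·q = 6 + 51·13 = 669.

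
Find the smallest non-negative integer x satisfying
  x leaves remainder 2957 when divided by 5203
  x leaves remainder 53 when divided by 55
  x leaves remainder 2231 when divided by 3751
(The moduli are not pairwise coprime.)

403588

gcd(5203, 55) = 11 and 11 | (53 − 2957), so the pair is consistent; merging gives x ≡ 13363 (mod 26015), where 26015 = lcm(5203, 55).
gcd(26015, 3751) = 121 and 121 | (2231 − 13363), so the pair is consistent; merging gives x ≡ 403588 (mod 806465), where 806465 = lcm(26015, 3751).
The solution is unique modulo lcm(5203, 55, 3751) = 806465.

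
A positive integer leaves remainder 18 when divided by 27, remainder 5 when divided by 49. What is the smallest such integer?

From a ≡ 18 (mod 27) write a = 18 + 27t. Substituting into a ≡ 5 (mod 49) gives 27t ≡ 36 (mod 49), and since 27⁻¹ ≡ 20 (mod 49), t ≡ 34. Hence a ≡ 18 + 27·34 = 936 (mod 1323).

936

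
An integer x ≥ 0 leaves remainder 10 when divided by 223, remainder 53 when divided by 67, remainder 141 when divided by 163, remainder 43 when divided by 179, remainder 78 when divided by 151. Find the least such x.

From x ≡ 10 (mod 223) write x = 10 + 223t. Substituting into x ≡ 53 (mod 67) gives 223t ≡ 43 (mod 67), and since 22⁻¹ ≡ 64 (mod 67), t ≡ 5. Hence x ≡ 10 + 223·5 = 1125 (mod 14941).
From x ≡ 1125 (mod 14941) write x = 1125 + 14941t. Substituting into x ≡ 141 (mod 163) gives 14941t ≡ 157 (mod 163), and since 108⁻¹ ≡ 80 (mod 163), t ≡ 9. Hence x ≡ 1125 + 14941·9 = 135594 (mod 2435383).
From x ≡ 135594 (mod 2435383) write x = 135594 + 2435383t. Substituting into x ≡ 43 (mod 179) gives 2435383t ≡ 131 (mod 179), and since 88⁻¹ ≡ 59 (mod 179), t ≡ 32. Hence x ≡ 135594 + 2435383·32 = 78067850 (mod 435933557).
From x ≡ 78067850 (mod 435933557) write x = 78067850 + 435933557t. Substituting into x ≡ 78 (mod 151) gives 435933557t ≡ 134 (mod 151), and since 30⁻¹ ≡ 146 (mod 151), t ≡ 85. Hence x ≡ 78067850 + 435933557·85 = 37132420195 (mod 65825967107).

37132420195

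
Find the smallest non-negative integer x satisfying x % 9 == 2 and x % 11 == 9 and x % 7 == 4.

515

Combine the congruences pairwise.
From x ≡ 2 (mod 9) write x = 2 + 9t. Substituting into x ≡ 9 (mod 11) gives 9t ≡ 7 (mod 11), and since 9⁻¹ ≡ 5 (mod 11), t ≡ 2. Hence x ≡ 2 + 9·2 = 20 (mod 99).
From x ≡ 20 (mod 99) write x = 20 + 99t. Substituting into x ≡ 4 (mod 7) gives 99t ≡ 5 (mod 7), and since 1⁻¹ ≡ 1 (mod 7), t ≡ 5. Hence x ≡ 20 + 99·5 = 515 (mod 693).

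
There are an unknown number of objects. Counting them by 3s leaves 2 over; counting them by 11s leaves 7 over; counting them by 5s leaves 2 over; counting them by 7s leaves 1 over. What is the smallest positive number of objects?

The moduli are pairwise coprime; M = 3·11·5·7 = 1155.
M/3 = 385; 385 ≡ 1 (mod 3), inverse 1.
M/11 = 105; 105 ≡ 6 (mod 11); 6·2 ≡ 1, so inverse 2.
M/5 = 231; 231 ≡ 1 (mod 5), inverse 1.
M/7 = 165; 165 ≡ 4 (mod 7); 4·2 ≡ 1, so inverse 2.
N ≡ 2·385·1 + 7·105·2 + 2·231·1 + 1·165·2 = 3032.
3032 mod 1155 = 722.

722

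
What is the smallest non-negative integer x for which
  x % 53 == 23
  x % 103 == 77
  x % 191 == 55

182078

The moduli are pairwise coprime; N = 53·103·191 = 1042669.
N/53 = 19673; 19673 ≡ 10 (mod 53); 10·16 ≡ 1, so inverse 16.
N/103 = 10123; 10123 ≡ 29 (mod 103); 29·32 ≡ 1, so inverse 32.
N/191 = 5459; 5459 ≡ 111 (mod 191); 111·74 ≡ 1, so inverse 74.
x ≡ 23·19673·16 + 77·10123·32 + 55·5459·74 = 54400866.
54400866 mod 1042669 = 182078.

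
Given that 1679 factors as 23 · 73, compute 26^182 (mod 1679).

200

Mod 23: 26 ≡ 3; by Fermat, exponent reduces to 182 mod 22 = 6; 3^6 ≡ 16 (mod 23).
Mod 73: 26 ≡ 26; by Fermat, exponent reduces to 182 mod 72 = 38; 26^38 ≡ 54 (mod 73).
Combine by CRT: x ≡ 16 (mod 23), x ≡ 54 (mod 73) ⇒ x ≡ 200 (mod 1679).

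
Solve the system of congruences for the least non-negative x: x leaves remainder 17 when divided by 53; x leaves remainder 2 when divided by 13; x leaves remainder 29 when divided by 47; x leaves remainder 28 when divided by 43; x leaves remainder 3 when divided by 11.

From x ≡ 17 (mod 53) write x = 17 + 53t. Substituting into x ≡ 2 (mod 13) gives 53t ≡ 11 (mod 13), and since 1⁻¹ ≡ 1 (mod 13), t ≡ 11. Hence x ≡ 17 + 53·11 = 600 (mod 689).
From x ≡ 600 (mod 689) write x = 600 + 689t. Substituting into x ≡ 29 (mod 47) gives 689t ≡ 40 (mod 47), and since 31⁻¹ ≡ 44 (mod 47), t ≡ 21. Hence x ≡ 600 + 689·21 = 15069 (mod 32383).
From x ≡ 15069 (mod 32383) write x = 15069 + 32383t. Substituting into x ≡ 28 (mod 43) gives 32383t ≡ 9 (mod 43), and since 4⁻¹ ≡ 11 (mod 43), t ≡ 13. Hence x ≡ 15069 + 32383·13 = 436048 (mod 1392469).
From x ≡ 436048 (mod 1392469) write x = 436048 + 1392469t. Substituting into x ≡ 3 (mod 11) gives 1392469t ≡ 6 (mod 11), and since 1⁻¹ ≡ 1 (mod 11), t ≡ 6. Hence x ≡ 436048 + 1392469·6 = 8790862 (mod 15317159).

8790862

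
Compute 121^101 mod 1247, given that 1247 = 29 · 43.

Mod 29: 121 ≡ 5; by Fermat, exponent reduces to 101 mod 28 = 17; 5^17 ≡ 9 (mod 29).
Mod 43: 121 ≡ 35; by Fermat, exponent reduces to 101 mod 42 = 17; 35^17 ≡ 4 (mod 43).
Combine by CRT: x ≡ 9 (mod 29), x ≡ 4 (mod 43) ⇒ x ≡ 821 (mod 1247).

821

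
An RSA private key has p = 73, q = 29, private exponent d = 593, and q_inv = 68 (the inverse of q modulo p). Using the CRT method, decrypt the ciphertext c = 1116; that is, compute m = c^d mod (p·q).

d_p = d mod (p−1) = 593 mod 72 = 17; d_q = d mod (q−1) = 5.
m₁ = c^(d_p) mod p: c ≡ 21 (mod 73), and 21^17 mod 73 = 30.
m₂ = c^(d_q) mod q: c ≡ 14 (mod 29), and 14^5 mod 29 = 19.
h = q_inv·(m₁ − m₂) mod p = 68·(30 − 19) mod 73 = 18.
m = m₂ + h·q = 19 + 18·29 = 541.

541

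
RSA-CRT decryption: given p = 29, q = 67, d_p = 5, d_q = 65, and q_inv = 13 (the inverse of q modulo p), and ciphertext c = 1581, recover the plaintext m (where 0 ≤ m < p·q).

m₁ = c^(d_p) mod p: c ≡ 15 (mod 29), and 15^5 mod 29 = 10.
m₂ = c^(d_q) mod q: c ≡ 40 (mod 67), and 40^65 mod 67 = 62.
h = q_inv·(m₁ − m₂) mod p = 13·(10 − 62) mod 29 = 20.
m = m₂ + h·q = 62 + 20·67 = 1402.

1402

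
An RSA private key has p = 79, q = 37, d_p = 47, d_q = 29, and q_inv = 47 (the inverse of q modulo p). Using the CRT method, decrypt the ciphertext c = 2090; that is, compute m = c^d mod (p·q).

1352

m₁ = c^(d_p) mod p: c ≡ 36 (mod 79), and 36^47 mod 79 = 9.
m₂ = c^(d_q) mod q: c ≡ 18 (mod 37), and 18^29 mod 37 = 20.
h = q_inv·(m₁ − m₂) mod p = 47·(9 − 20) mod 79 = 36.
m = m₂ + h·q = 20 + 36·37 = 1352.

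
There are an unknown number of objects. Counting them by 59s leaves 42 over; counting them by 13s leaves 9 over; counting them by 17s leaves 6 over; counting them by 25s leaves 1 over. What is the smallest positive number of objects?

The moduli are pairwise coprime; M = 59·13·17·25 = 325975.
M/59 = 5525; 5525 ≡ 38 (mod 59); 38·14 ≡ 1, so inverse 14.
M/13 = 25075; 25075 ≡ 11 (mod 13); 11·6 ≡ 1, so inverse 6.
M/17 = 19175; 19175 ≡ 16 (mod 17); 16·16 ≡ 1, so inverse 16.
M/25 = 13039; 13039 ≡ 14 (mod 25); 14·9 ≡ 1, so inverse 9.
N ≡ 42·5525·14 + 9·25075·6 + 6·19175·16 + 1·13039·9 = 6560901.
6560901 mod 325975 = 41401.

41401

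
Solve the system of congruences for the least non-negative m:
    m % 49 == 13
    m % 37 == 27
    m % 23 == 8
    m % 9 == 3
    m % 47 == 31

11858601

From m ≡ 13 (mod 49) write m = 13 + 49t. Substituting into m ≡ 27 (mod 37) gives 49t ≡ 14 (mod 37), and since 12⁻¹ ≡ 34 (mod 37), t ≡ 32. Hence m ≡ 13 + 49·32 = 1581 (mod 1813).
From m ≡ 1581 (mod 1813) write m = 1581 + 1813t. Substituting into m ≡ 8 (mod 23) gives 1813t ≡ 14 (mod 23), and since 19⁻¹ ≡ 17 (mod 23), t ≡ 8. Hence m ≡ 1581 + 1813·8 = 16085 (mod 41699).
From m ≡ 16085 (mod 41699) write m = 16085 + 41699t. Substituting into m ≡ 3 (mod 9) gives 41699t ≡ 1 (mod 9), and since 2⁻¹ ≡ 5 (mod 9), t ≡ 5. Hence m ≡ 16085 + 41699·5 = 224580 (mod 375291).
From m ≡ 224580 (mod 375291) write m = 224580 + 375291t. Substituting into m ≡ 31 (mod 47) gives 375291t ≡ 17 (mod 47), and since 43⁻¹ ≡ 35 (mod 47), t ≡ 31. Hence m ≡ 224580 + 375291·31 = 11858601 (mod 17638677).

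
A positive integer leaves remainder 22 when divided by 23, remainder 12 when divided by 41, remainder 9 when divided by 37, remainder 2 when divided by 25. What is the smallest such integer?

The moduli are pairwise coprime; N = 23·41·37·25 = 872275.
N/23 = 37925; 37925 ≡ 21 (mod 23); 21·11 ≡ 1, so inverse 11.
N/41 = 21275; 21275 ≡ 37 (mod 41); 37·10 ≡ 1, so inverse 10.
N/37 = 23575; 23575 ≡ 6 (mod 37); 6·31 ≡ 1, so inverse 31.
N/25 = 34891; 34891 ≡ 16 (mod 25); 16·11 ≡ 1, so inverse 11.
x ≡ 22·37925·11 + 12·21275·10 + 9·23575·31 + 2·34891·11 = 19075877.
19075877 mod 872275 = 758102.

758102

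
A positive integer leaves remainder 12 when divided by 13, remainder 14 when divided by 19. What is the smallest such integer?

90

Combine the congruences pairwise.
From x ≡ 12 (mod 13) write x = 12 + 13t. Substituting into x ≡ 14 (mod 19) gives 13t ≡ 2 (mod 19), and since 13⁻¹ ≡ 3 (mod 19), t ≡ 6. Hence x ≡ 12 + 13·6 = 90 (mod 247).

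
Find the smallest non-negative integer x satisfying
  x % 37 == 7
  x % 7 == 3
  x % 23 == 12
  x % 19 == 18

From x ≡ 7 (mod 37) write x = 7 + 37t. Substituting into x ≡ 3 (mod 7) gives 37t ≡ 3 (mod 7), and since 2⁻¹ ≡ 4 (mod 7), t ≡ 5. Hence x ≡ 7 + 37·5 = 192 (mod 259).
From x ≡ 192 (mod 259) write x = 192 + 259t. Substituting into x ≡ 12 (mod 23) gives 259t ≡ 4 (mod 23), and since 6⁻¹ ≡ 4 (mod 23), t ≡ 16. Hence x ≡ 192 + 259·16 = 4336 (mod 5957).
From x ≡ 4336 (mod 5957) write x = 4336 + 5957t. Substituting into x ≡ 18 (mod 19) gives 5957t ≡ 14 (mod 19), and since 10⁻¹ ≡ 2 (mod 19), t ≡ 9. Hence x ≡ 4336 + 5957·9 = 57949 (mod 113183).

57949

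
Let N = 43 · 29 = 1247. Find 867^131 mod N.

Mod 43: 867 ≡ 7; by Fermat, exponent reduces to 131 mod 42 = 5; 7^5 ≡ 37 (mod 43).
Mod 29: 867 ≡ 26; by Fermat, exponent reduces to 131 mod 28 = 19; 26^19 ≡ 11 (mod 29).
Combine by CRT: x ≡ 37 (mod 43), x ≡ 11 (mod 29) ⇒ x ≡ 1026 (mod 1247).

1026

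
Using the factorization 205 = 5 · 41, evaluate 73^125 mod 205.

73

Mod 5: 73 ≡ 3; by Fermat, exponent reduces to 125 mod 4 = 1; 3^1 ≡ 3 (mod 5).
Mod 41: 73 ≡ 32; by Fermat, exponent reduces to 125 mod 40 = 5; 32^5 ≡ 32 (mod 41).
Combine by CRT: x ≡ 3 (mod 5), x ≡ 32 (mod 41) ⇒ x ≡ 73 (mod 205).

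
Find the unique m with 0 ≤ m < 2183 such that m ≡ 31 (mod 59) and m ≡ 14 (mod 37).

680

Combine the congruences pairwise.
From m ≡ 31 (mod 59) write m = 31 + 59t. Substituting into m ≡ 14 (mod 37) gives 59t ≡ 20 (mod 37), and since 22⁻¹ ≡ 32 (mod 37), t ≡ 11. Hence m ≡ 31 + 59·11 = 680 (mod 2183).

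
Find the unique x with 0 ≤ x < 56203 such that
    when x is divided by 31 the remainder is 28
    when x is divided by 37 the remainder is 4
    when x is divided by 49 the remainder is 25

From x ≡ 28 (mod 31) write x = 28 + 31t. Substituting into x ≡ 4 (mod 37) gives 31t ≡ 13 (mod 37), and since 31⁻¹ ≡ 6 (mod 37), t ≡ 4. Hence x ≡ 28 + 31·4 = 152 (mod 1147).
From x ≡ 152 (mod 1147) write x = 152 + 1147t. Substituting into x ≡ 25 (mod 49) gives 1147t ≡ 20 (mod 49), and since 20⁻¹ ≡ 27 (mod 49), t ≡ 1. Hence x ≡ 152 + 1147·1 = 1299 (mod 56203).

1299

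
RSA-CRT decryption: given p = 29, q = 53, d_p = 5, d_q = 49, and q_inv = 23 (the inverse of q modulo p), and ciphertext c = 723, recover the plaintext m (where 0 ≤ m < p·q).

171

m₁ = c^(d_p) mod p: c ≡ 27 (mod 29), and 27^5 mod 29 = 26.
m₂ = c^(d_q) mod q: c ≡ 34 (mod 53), and 34^49 mod 53 = 12.
h = q_inv·(m₁ − m₂) mod p = 23·(26 − 12) mod 29 = 3.
m = m₂ + h·q = 12 + 3·53 = 171.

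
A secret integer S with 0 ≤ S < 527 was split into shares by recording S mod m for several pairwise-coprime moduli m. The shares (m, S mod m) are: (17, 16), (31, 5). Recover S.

Combine the congruences pairwise.
From S ≡ 16 (mod 17) write S = 16 + 17t. Substituting into S ≡ 5 (mod 31) gives 17t ≡ 20 (mod 31), and since 17⁻¹ ≡ 11 (mod 31), t ≡ 3. Hence S ≡ 16 + 17·3 = 67 (mod 527).

67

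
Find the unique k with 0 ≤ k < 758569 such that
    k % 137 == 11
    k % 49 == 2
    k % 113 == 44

133723

The moduli are pairwise coprime; N = 137·49·113 = 758569.
N/137 = 5537; 5537 ≡ 57 (mod 137); 57·125 ≡ 1, so inverse 125.
N/49 = 15481; 15481 ≡ 46 (mod 49); 46·16 ≡ 1, so inverse 16.
N/113 = 6713; 6713 ≡ 46 (mod 113); 46·86 ≡ 1, so inverse 86.
k ≡ 11·5537·125 + 2·15481·16 + 44·6713·86 = 33510759.
33510759 mod 758569 = 133723.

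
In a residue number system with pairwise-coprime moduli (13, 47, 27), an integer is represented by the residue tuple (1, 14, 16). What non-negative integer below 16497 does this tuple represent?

9790

The moduli are pairwise coprime; N = 13·47·27 = 16497.
N/13 = 1269; 1269 ≡ 8 (mod 13); 8·5 ≡ 1, so inverse 5.
N/47 = 351; 351 ≡ 22 (mod 47); 22·15 ≡ 1, so inverse 15.
N/27 = 611; 611 ≡ 17 (mod 27); 17·8 ≡ 1, so inverse 8.
x ≡ 1·1269·5 + 14·351·15 + 16·611·8 = 158263.
158263 mod 16497 = 9790.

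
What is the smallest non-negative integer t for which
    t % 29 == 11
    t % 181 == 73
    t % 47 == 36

Combine the congruences pairwise.
From t ≡ 11 (mod 29) write t = 11 + 29s. Substituting into t ≡ 73 (mod 181) gives 29s ≡ 62 (mod 181), and since 29⁻¹ ≡ 25 (mod 181), s ≡ 102. Hence t ≡ 11 + 29·102 = 2969 (mod 5249).
From t ≡ 2969 (mod 5249) write t = 2969 + 5249s. Substituting into t ≡ 36 (mod 47) gives 5249s ≡ 28 (mod 47), and since 32⁻¹ ≡ 25 (mod 47), s ≡ 42. Hence t ≡ 2969 + 5249·42 = 223427 (mod 246703).

223427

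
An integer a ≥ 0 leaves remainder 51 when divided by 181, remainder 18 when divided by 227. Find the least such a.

From a ≡ 51 (mod 181) write a = 51 + 181t. Substituting into a ≡ 18 (mod 227) gives 181t ≡ 194 (mod 227), and since 181⁻¹ ≡ 74 (mod 227), t ≡ 55. Hence a ≡ 51 + 181·55 = 10006 (mod 41087).

10006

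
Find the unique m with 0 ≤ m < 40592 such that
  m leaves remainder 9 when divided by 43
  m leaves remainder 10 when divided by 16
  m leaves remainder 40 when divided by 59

From m ≡ 9 (mod 43) write m = 9 + 43t. Substituting into m ≡ 10 (mod 16) gives 43t ≡ 1 (mod 16), and since 11⁻¹ ≡ 3 (mod 16), t ≡ 3. Hence m ≡ 9 + 43·3 = 138 (mod 688).
From m ≡ 138 (mod 688) write m = 138 + 688t. Substituting into m ≡ 40 (mod 59) gives 688t ≡ 20 (mod 59), and since 39⁻¹ ≡ 56 (mod 59), t ≡ 58. Hence m ≡ 138 + 688·58 = 40042 (mod 40592).

40042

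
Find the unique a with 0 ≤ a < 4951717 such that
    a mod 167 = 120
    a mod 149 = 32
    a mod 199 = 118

4870842

The moduli are pairwise coprime; N = 167·149·199 = 4951717.
N/167 = 29651; 29651 ≡ 92 (mod 167); 92·118 ≡ 1, so inverse 118.
N/149 = 33233; 33233 ≡ 6 (mod 149); 6·25 ≡ 1, so inverse 25.
N/199 = 24883; 24883 ≡ 8 (mod 199); 8·25 ≡ 1, so inverse 25.
a ≡ 120·29651·118 + 32·33233·25 + 118·24883·25 = 519849410.
519849410 mod 4951717 = 4870842.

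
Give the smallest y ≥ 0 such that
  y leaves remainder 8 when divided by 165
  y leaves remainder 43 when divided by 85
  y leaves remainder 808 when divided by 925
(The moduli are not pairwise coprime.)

268133

Combine the congruences pairwise.
gcd(165, 85) = 5 and 5 | (43 − 8), so the pair is consistent; merging gives y ≡ 1658 (mod 2805), where 2805 = lcm(165, 85).
gcd(2805, 925) = 5 and 5 | (808 − 1658), so the pair is consistent; merging gives y ≡ 268133 (mod 518925), where 518925 = lcm(2805, 925).
The solution is unique modulo lcm(165, 85, 925) = 518925.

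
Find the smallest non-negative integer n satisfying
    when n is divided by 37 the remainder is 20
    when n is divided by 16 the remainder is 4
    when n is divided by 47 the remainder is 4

19556

From n ≡ 20 (mod 37) write n = 20 + 37t. Substituting into n ≡ 4 (mod 16) gives 37t ≡ 0 (mod 16), and since 5⁻¹ ≡ 13 (mod 16), t ≡ 0. Hence n ≡ 20 + 37·0 = 20 (mod 592).
From n ≡ 20 (mod 592) write n = 20 + 592t. Substituting into n ≡ 4 (mod 47) gives 592t ≡ 31 (mod 47), and since 28⁻¹ ≡ 42 (mod 47), t ≡ 33. Hence n ≡ 20 + 592·33 = 19556 (mod 27824).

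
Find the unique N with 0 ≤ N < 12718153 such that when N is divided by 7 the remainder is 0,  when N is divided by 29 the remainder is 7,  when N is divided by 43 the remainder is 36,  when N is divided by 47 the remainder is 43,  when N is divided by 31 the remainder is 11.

2154852

The moduli are pairwise coprime; M = 7·29·43·47·31 = 12718153.
M/7 = 1816879; 1816879 ≡ 1 (mod 7), inverse 1.
M/29 = 438557; 438557 ≡ 19 (mod 29); 19·26 ≡ 1, so inverse 26.
M/43 = 295771; 295771 ≡ 17 (mod 43); 17·38 ≡ 1, so inverse 38.
M/47 = 270599; 270599 ≡ 20 (mod 47); 20·40 ≡ 1, so inverse 40.
M/31 = 410263; 410263 ≡ 9 (mod 31); 9·7 ≡ 1, so inverse 7.
N ≡ 0·1816879·1 + 7·438557·26 + 36·295771·38 + 43·270599·40 + 11·410263·7 = 981452633.
981452633 mod 12718153 = 2154852.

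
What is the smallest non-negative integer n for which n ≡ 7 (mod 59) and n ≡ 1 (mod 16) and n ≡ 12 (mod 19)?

7441

From n ≡ 7 (mod 59) write n = 7 + 59t. Substituting into n ≡ 1 (mod 16) gives 59t ≡ 10 (mod 16), and since 11⁻¹ ≡ 3 (mod 16), t ≡ 14. Hence n ≡ 7 + 59·14 = 833 (mod 944).
From n ≡ 833 (mod 944) write n = 833 + 944t. Substituting into n ≡ 12 (mod 19) gives 944t ≡ 15 (mod 19), and since 13⁻¹ ≡ 3 (mod 19), t ≡ 7. Hence n ≡ 833 + 944·7 = 7441 (mod 17936).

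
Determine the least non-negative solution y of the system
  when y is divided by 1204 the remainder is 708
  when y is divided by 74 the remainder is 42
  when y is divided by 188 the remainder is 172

Combine the congruences pairwise.
gcd(1204, 74) = 2 and 2 | (42 − 708), so the pair is consistent; merging gives y ≡ 708 (mod 44548), where 44548 = lcm(1204, 74).
gcd(44548, 188) = 4 and 4 | (172 − 708), so the pair is consistent; merging gives y ≡ 891668 (mod 2093756), where 2093756 = lcm(44548, 188).
The solution is unique modulo lcm(1204, 74, 188) = 2093756.

891668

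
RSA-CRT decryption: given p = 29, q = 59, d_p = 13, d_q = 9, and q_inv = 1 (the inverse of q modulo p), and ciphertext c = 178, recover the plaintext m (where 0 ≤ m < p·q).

1240

m₁ = c^(d_p) mod p: c ≡ 4 (mod 29), and 4^13 mod 29 = 22.
m₂ = c^(d_q) mod q: c ≡ 1 (mod 59), and 1^9 mod 59 = 1.
h = q_inv·(m₁ − m₂) mod p = 1·(22 − 1) mod 29 = 21.
m = m₂ + h·q = 1 + 21·59 = 1240.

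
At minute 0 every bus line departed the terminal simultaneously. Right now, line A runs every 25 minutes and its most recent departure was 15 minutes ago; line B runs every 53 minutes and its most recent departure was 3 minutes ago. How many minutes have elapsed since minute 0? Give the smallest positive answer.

215

Combine the congruences pairwise.
From t ≡ 15 (mod 25) write t = 15 + 25s. Substituting into t ≡ 3 (mod 53) gives 25s ≡ 41 (mod 53), and since 25⁻¹ ≡ 17 (mod 53), s ≡ 8. Hence t ≡ 15 + 25·8 = 215 (mod 1325).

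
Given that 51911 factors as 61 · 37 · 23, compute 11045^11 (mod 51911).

40387

Mod 61: 11045 ≡ 4; 4^11 ≡ 5 (mod 61).
Mod 37: 11045 ≡ 19; 19^11 ≡ 20 (mod 37).
Mod 23: 11045 ≡ 5; 5^11 ≡ 22 (mod 23).
Combine by CRT: x ≡ 5 (mod 61), x ≡ 20 (mod 37), x ≡ 22 (mod 23) ⇒ x ≡ 40387 (mod 51911).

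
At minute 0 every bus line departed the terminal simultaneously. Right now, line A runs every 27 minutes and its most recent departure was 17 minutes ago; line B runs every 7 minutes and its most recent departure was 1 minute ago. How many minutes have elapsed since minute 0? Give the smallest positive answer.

71

From t ≡ 17 (mod 27) write t = 17 + 27s. Substituting into t ≡ 1 (mod 7) gives 27s ≡ 5 (mod 7), and since 6⁻¹ ≡ 6 (mod 7), s ≡ 2. Hence t ≡ 17 + 27·2 = 71 (mod 189).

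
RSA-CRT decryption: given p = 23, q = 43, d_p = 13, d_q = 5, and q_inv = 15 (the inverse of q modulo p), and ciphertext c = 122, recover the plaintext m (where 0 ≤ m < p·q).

135

m₁ = c^(d_p) mod p: c ≡ 7 (mod 23), and 7^13 mod 23 = 20.
m₂ = c^(d_q) mod q: c ≡ 36 (mod 43), and 36^5 mod 43 = 6.
h = q_inv·(m₁ − m₂) mod p = 15·(20 − 6) mod 23 = 3.
m = m₂ + h·q = 6 + 3·43 = 135.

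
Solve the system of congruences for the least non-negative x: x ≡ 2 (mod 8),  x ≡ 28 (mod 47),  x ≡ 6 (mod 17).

3882

From x ≡ 2 (mod 8) write x = 2 + 8t. Substituting into x ≡ 28 (mod 47) gives 8t ≡ 26 (mod 47), and since 8⁻¹ ≡ 6 (mod 47), t ≡ 15. Hence x ≡ 2 + 8·15 = 122 (mod 376).
From x ≡ 122 (mod 376) write x = 122 + 376t. Substituting into x ≡ 6 (mod 17) gives 376t ≡ 3 (mod 17), and since 2⁻¹ ≡ 9 (mod 17), t ≡ 10. Hence x ≡ 122 + 376·10 = 3882 (mod 6392).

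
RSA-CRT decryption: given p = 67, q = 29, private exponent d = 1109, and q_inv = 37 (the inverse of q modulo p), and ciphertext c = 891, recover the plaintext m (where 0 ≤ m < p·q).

d_p = d mod (p−1) = 1109 mod 66 = 53; d_q = d mod (q−1) = 17.
m₁ = c^(d_p) mod p: c ≡ 20 (mod 67), and 20^53 mod 67 = 48.
m₂ = c^(d_q) mod q: c ≡ 21 (mod 29), and 21^17 mod 29 = 19.
h = q_inv·(m₁ − m₂) mod p = 37·(48 − 19) mod 67 = 1.
m = m₂ + h·q = 19 + 1·29 = 48.

48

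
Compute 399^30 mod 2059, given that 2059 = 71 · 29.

600

Mod 71: 399 ≡ 44; 44^30 ≡ 32 (mod 71).
Mod 29: 399 ≡ 22; by Fermat, exponent reduces to 30 mod 28 = 2; 22^2 ≡ 20 (mod 29).
Combine by CRT: x ≡ 32 (mod 71), x ≡ 20 (mod 29) ⇒ x ≡ 600 (mod 2059).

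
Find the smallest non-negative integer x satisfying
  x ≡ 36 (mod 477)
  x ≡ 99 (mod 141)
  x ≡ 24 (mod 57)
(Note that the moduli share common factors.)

250938

gcd(477, 141) = 3 and 3 | (99 − 36), so the pair is consistent; merging gives x ≡ 4329 (mod 22419), where 22419 = lcm(477, 141).
gcd(22419, 57) = 3 and 3 | (24 − 4329), so the pair is consistent; merging gives x ≡ 250938 (mod 425961), where 425961 = lcm(22419, 57).
The solution is unique modulo lcm(477, 141, 57) = 425961.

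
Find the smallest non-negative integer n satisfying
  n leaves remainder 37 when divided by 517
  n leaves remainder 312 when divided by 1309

Combine the congruences pairwise.
gcd(517, 1309) = 11 and 11 | (312 − 37), so the pair is consistent; merging gives n ≡ 60526 (mod 61523), where 61523 = lcm(517, 1309).
The solution is unique modulo lcm(517, 1309) = 61523.

60526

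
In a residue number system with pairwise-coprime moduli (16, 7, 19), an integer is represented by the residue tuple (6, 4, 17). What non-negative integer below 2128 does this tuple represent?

The moduli are pairwise coprime; N = 16·7·19 = 2128.
N/16 = 133; 133 ≡ 5 (mod 16); 5·13 ≡ 1, so inverse 13.
N/7 = 304; 304 ≡ 3 (mod 7); 3·5 ≡ 1, so inverse 5.
N/19 = 112; 112 ≡ 17 (mod 19); 17·9 ≡ 1, so inverse 9.
x ≡ 6·133·13 + 4·304·5 + 17·112·9 = 33590.
33590 mod 2128 = 1670.

1670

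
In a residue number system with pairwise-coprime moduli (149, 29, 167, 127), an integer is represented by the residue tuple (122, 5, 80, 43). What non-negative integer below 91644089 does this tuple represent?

62042083

The moduli are pairwise coprime; N = 149·29·167·127 = 91644089.
N/149 = 615061; 615061 ≡ 138 (mod 149); 138·27 ≡ 1, so inverse 27.
N/29 = 3160141; 3160141 ≡ 11 (mod 29); 11·8 ≡ 1, so inverse 8.
N/167 = 548767; 548767 ≡ 5 (mod 167); 5·67 ≡ 1, so inverse 67.
N/127 = 721607; 721607 ≡ 120 (mod 127); 120·18 ≡ 1, so inverse 18.
x ≡ 122·615061·27 + 5·3160141·8 + 80·548767·67 + 43·721607·18 = 5652331512.
5652331512 mod 91644089 = 62042083.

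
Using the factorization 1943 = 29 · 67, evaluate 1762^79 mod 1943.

Mod 29: 1762 ≡ 22; by Fermat, exponent reduces to 79 mod 28 = 23; 22^23 ≡ 9 (mod 29).
Mod 67: 1762 ≡ 20; by Fermat, exponent reduces to 79 mod 66 = 13; 20^13 ≡ 7 (mod 67).
Combine by CRT: x ≡ 9 (mod 29), x ≡ 7 (mod 67) ⇒ x ≡ 1749 (mod 1943).

1749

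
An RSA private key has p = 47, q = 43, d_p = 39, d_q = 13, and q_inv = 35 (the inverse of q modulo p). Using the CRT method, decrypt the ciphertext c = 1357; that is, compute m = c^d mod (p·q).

1915

m₁ = c^(d_p) mod p: c ≡ 41 (mod 47), and 41^39 mod 47 = 35.
m₂ = c^(d_q) mod q: c ≡ 24 (mod 43), and 24^13 mod 43 = 23.
h = q_inv·(m₁ − m₂) mod p = 35·(35 − 23) mod 47 = 44.
m = m₂ + h·q = 23 + 44·43 = 1915.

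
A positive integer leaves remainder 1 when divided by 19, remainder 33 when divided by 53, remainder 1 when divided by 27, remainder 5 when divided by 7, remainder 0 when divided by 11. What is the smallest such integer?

The moduli are pairwise coprime; M = 19·53·27·7·11 = 2093553.
M/19 = 110187; 110187 ≡ 6 (mod 19); 6·16 ≡ 1, so inverse 16.
M/53 = 39501; 39501 ≡ 16 (mod 53); 16·10 ≡ 1, so inverse 10.
M/27 = 77539; 77539 ≡ 22 (mod 27); 22·16 ≡ 1, so inverse 16.
M/7 = 299079; 299079 ≡ 4 (mod 7); 4·2 ≡ 1, so inverse 2.
M/11 = 190323; 190323 ≡ 1 (mod 11), inverse 1.
n ≡ 1·110187·16 + 33·39501·10 + 1·77539·16 + 5·299079·2 + 0·190323·1 = 19029736.
19029736 mod 2093553 = 187759.

187759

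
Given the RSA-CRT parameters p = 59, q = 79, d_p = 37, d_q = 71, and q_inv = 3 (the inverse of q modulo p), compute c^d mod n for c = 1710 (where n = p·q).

m₁ = c^(d_p) mod p: c ≡ 58 (mod 59), and 58^37 mod 59 = 58.
m₂ = c^(d_q) mod q: c ≡ 51 (mod 79), and 51^71 mod 79 = 9.
h = q_inv·(m₁ − m₂) mod p = 3·(58 − 9) mod 59 = 29.
m = m₂ + h·q = 9 + 29·79 = 2300.

2300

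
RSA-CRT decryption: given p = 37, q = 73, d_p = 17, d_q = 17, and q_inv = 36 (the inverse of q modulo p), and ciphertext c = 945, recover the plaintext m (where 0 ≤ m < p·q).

m₁ = c^(d_p) mod p: c ≡ 20 (mod 37), and 20^17 mod 37 = 24.
m₂ = c^(d_q) mod q: c ≡ 69 (mod 73), and 69^17 mod 73 = 18.
h = q_inv·(m₁ − m₂) mod p = 36·(24 − 18) mod 37 = 31.
m = m₂ + h·q = 18 + 31·73 = 2281.

2281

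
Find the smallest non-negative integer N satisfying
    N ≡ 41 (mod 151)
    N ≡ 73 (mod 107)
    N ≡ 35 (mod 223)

The moduli are pairwise coprime; M = 151·107·223 = 3603011.
M/151 = 23861; 23861 ≡ 3 (mod 151); 3·101 ≡ 1, so inverse 101.
M/107 = 33673; 33673 ≡ 75 (mod 107); 75·10 ≡ 1, so inverse 10.
M/223 = 16157; 16157 ≡ 101 (mod 223); 101·53 ≡ 1, so inverse 53.
N ≡ 41·23861·101 + 73·33673·10 + 35·16157·53 = 153360926.
153360926 mod 3603011 = 2034464.

2034464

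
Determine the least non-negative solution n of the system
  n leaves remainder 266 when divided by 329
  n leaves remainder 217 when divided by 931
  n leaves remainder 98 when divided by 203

836255

Combine the congruences pairwise.
gcd(329, 931) = 7 and 7 | (217 − 266), so the pair is consistent; merging gives n ≡ 4872 (mod 43757), where 43757 = lcm(329, 931).
gcd(43757, 203) = 7 and 7 | (98 − 4872), so the pair is consistent; merging gives n ≡ 836255 (mod 1268953), where 1268953 = lcm(43757, 203).
The solution is unique modulo lcm(329, 931, 203) = 1268953.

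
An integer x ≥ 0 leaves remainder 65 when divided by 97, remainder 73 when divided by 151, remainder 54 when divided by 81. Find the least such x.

413964

From x ≡ 65 (mod 97) write x = 65 + 97t. Substituting into x ≡ 73 (mod 151) gives 97t ≡ 8 (mod 151), and since 97⁻¹ ≡ 137 (mod 151), t ≡ 39. Hence x ≡ 65 + 97·39 = 3848 (mod 14647).
From x ≡ 3848 (mod 14647) write x = 3848 + 14647t. Substituting into x ≡ 54 (mod 81) gives 14647t ≡ 13 (mod 81), and since 67⁻¹ ≡ 52 (mod 81), t ≡ 28. Hence x ≡ 3848 + 14647·28 = 413964 (mod 1186407).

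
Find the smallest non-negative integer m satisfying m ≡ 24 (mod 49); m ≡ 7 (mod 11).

From m ≡ 24 (mod 49) write m = 24 + 49t. Substituting into m ≡ 7 (mod 11) gives 49t ≡ 5 (mod 11), and since 5⁻¹ ≡ 9 (mod 11), t ≡ 1. Hence m ≡ 24 + 49·1 = 73 (mod 539).

73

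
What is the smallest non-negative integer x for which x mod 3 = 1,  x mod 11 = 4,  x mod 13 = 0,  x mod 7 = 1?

The moduli are pairwise coprime; N = 3·11·13·7 = 3003.
N/3 = 1001; 1001 ≡ 2 (mod 3); 2·2 ≡ 1, so inverse 2.
N/11 = 273; 273 ≡ 9 (mod 11); 9·5 ≡ 1, so inverse 5.
N/13 = 231; 231 ≡ 10 (mod 13); 10·4 ≡ 1, so inverse 4.
N/7 = 429; 429 ≡ 2 (mod 7); 2·4 ≡ 1, so inverse 4.
x ≡ 1·1001·2 + 4·273·5 + 0·231·4 + 1·429·4 = 9178.
9178 mod 3003 = 169.

169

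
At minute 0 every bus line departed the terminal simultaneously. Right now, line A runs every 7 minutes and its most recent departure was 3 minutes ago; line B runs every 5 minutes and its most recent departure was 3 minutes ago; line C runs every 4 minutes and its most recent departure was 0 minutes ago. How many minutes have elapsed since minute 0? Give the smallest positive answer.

108

Combine the congruences pairwise.
From t ≡ 3 (mod 7) write t = 3 + 7s. Substituting into t ≡ 3 (mod 5) gives 7s ≡ 0 (mod 5), and since 2⁻¹ ≡ 3 (mod 5), s ≡ 0. Hence t ≡ 3 + 7·0 = 3 (mod 35).
From t ≡ 3 (mod 35) write t = 3 + 35s. Substituting into t ≡ 0 (mod 4) gives 35s ≡ 1 (mod 4), and since 3⁻¹ ≡ 3 (mod 4), s ≡ 3. Hence t ≡ 3 + 35·3 = 108 (mod 140).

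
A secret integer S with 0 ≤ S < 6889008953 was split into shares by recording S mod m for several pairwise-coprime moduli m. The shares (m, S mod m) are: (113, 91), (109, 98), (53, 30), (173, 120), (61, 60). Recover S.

The moduli are pairwise coprime; N = 113·109·53·173·61 = 6889008953.
N/113 = 60964681; 60964681 ≡ 51 (mod 113); 51·82 ≡ 1, so inverse 82.
N/109 = 63201917; 63201917 ≡ 11 (mod 109); 11·10 ≡ 1, so inverse 10.
N/53 = 129981301; 129981301 ≡ 20 (mod 53); 20·8 ≡ 1, so inverse 8.
N/173 = 39820861; 39820861 ≡ 67 (mod 173); 67·31 ≡ 1, so inverse 31.
N/61 = 112934573; 112934573 ≡ 27 (mod 61); 27·52 ≡ 1, so inverse 52.
S ≡ 91·60964681·82 + 98·63201917·10 + 30·129981301·8 + 120·39820861·31 + 60·112934573·52 = 1048541311202.
1048541311202 mod 6889008953 = 1411950346.

1411950346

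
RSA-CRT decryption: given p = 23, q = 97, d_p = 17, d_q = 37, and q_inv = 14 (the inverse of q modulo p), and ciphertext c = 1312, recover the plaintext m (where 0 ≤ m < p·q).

m₁ = c^(d_p) mod p: c ≡ 1 (mod 23), and 1^17 mod 23 = 1.
m₂ = c^(d_q) mod q: c ≡ 51 (mod 97), and 51^37 mod 97 = 34.
h = q_inv·(m₁ − m₂) mod p = 14·(1 − 34) mod 23 = 21.
m = m₂ + h·q = 34 + 21·97 = 2071.

2071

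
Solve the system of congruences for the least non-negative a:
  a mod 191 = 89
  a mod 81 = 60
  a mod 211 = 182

448557

The moduli are pairwise coprime; N = 191·81·211 = 3264381.
N/191 = 17091; 17091 ≡ 92 (mod 191); 92·27 ≡ 1, so inverse 27.
N/81 = 40301; 40301 ≡ 44 (mod 81); 44·35 ≡ 1, so inverse 35.
N/211 = 15471; 15471 ≡ 68 (mod 211); 68·90 ≡ 1, so inverse 90.
a ≡ 89·17091·27 + 60·40301·35 + 182·15471·90 = 379116753.
379116753 mod 3264381 = 448557.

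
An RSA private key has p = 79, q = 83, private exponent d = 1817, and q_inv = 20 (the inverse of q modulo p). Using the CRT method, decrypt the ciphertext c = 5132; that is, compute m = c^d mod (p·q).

795

d_p = d mod (p−1) = 1817 mod 78 = 23; d_q = d mod (q−1) = 13.
m₁ = c^(d_p) mod p: c ≡ 76 (mod 79), and 76^23 mod 79 = 5.
m₂ = c^(d_q) mod q: c ≡ 69 (mod 83), and 69^13 mod 83 = 48.
h = q_inv·(m₁ − m₂) mod p = 20·(5 − 48) mod 79 = 9.
m = m₂ + h·q = 48 + 9·83 = 795.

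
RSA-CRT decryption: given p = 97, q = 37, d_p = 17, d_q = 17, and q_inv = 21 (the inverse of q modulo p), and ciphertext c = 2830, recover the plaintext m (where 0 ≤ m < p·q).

2703

m₁ = c^(d_p) mod p: c ≡ 17 (mod 97), and 17^17 mod 97 = 84.
m₂ = c^(d_q) mod q: c ≡ 18 (mod 37), and 18^17 mod 37 = 2.
h = q_inv·(m₁ − m₂) mod p = 21·(84 − 2) mod 97 = 73.
m = m₂ + h·q = 2 + 73·37 = 2703.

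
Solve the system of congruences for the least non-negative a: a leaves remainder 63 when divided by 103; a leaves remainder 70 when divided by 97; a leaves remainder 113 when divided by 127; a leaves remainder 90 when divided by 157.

56687452

The moduli are pairwise coprime; N = 103·97·127·157 = 199210549.
N/103 = 1934083; 1934083 ≡ 52 (mod 103); 52·2 ≡ 1, so inverse 2.
N/97 = 2053717; 2053717 ≡ 33 (mod 97); 33·50 ≡ 1, so inverse 50.
N/127 = 1568587; 1568587 ≡ 10 (mod 127); 10·89 ≡ 1, so inverse 89.
N/157 = 1268857; 1268857 ≡ 140 (mod 157); 140·120 ≡ 1, so inverse 120.
a ≡ 63·1934083·2 + 70·2053717·50 + 113·1568587·89 + 90·1268857·120 = 36910639017.
36910639017 mod 199210549 = 56687452.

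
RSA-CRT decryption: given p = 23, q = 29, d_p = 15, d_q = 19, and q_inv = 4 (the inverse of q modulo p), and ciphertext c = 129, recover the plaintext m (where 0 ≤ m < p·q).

615

m₁ = c^(d_p) mod p: c ≡ 14 (mod 23), and 14^15 mod 23 = 17.
m₂ = c^(d_q) mod q: c ≡ 13 (mod 29), and 13^19 mod 29 = 6.
h = q_inv·(m₁ − m₂) mod p = 4·(17 − 6) mod 23 = 21.
m = m₂ + h·q = 6 + 21·29 = 615.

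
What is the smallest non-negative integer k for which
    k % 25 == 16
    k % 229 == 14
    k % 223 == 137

The moduli are pairwise coprime; N = 25·229·223 = 1276675.
N/25 = 51067; 51067 ≡ 17 (mod 25); 17·3 ≡ 1, so inverse 3.
N/229 = 5575; 5575 ≡ 79 (mod 229); 79·29 ≡ 1, so inverse 29.
N/223 = 5725; 5725 ≡ 150 (mod 223); 150·168 ≡ 1, so inverse 168.
k ≡ 16·51067·3 + 14·5575·29 + 137·5725·168 = 136481266.
136481266 mod 1276675 = 1153716.

1153716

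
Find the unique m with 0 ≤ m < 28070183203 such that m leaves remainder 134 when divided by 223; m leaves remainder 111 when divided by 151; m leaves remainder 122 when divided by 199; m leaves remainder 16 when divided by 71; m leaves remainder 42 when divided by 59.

The moduli are pairwise coprime; N = 223·151·199·71·59 = 28070183203.
N/223 = 125875261; 125875261 ≡ 12 (mod 223); 12·93 ≡ 1, so inverse 93.
N/151 = 185895253; 185895253 ≡ 59 (mod 151); 59·64 ≡ 1, so inverse 64.
N/199 = 141056197; 141056197 ≡ 22 (mod 199); 22·190 ≡ 1, so inverse 190.
N/71 = 395354693; 395354693 ≡ 68 (mod 71); 68·47 ≡ 1, so inverse 47.
N/59 = 475765817; 475765817 ≡ 24 (mod 59); 24·32 ≡ 1, so inverse 32.
m ≡ 134·125875261·93 + 111·185895253·64 + 122·141056197·190 + 16·395354693·47 + 42·475765817·32 = 7095676013538.
7095676013538 mod 28070183203 = 21989846382.

21989846382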